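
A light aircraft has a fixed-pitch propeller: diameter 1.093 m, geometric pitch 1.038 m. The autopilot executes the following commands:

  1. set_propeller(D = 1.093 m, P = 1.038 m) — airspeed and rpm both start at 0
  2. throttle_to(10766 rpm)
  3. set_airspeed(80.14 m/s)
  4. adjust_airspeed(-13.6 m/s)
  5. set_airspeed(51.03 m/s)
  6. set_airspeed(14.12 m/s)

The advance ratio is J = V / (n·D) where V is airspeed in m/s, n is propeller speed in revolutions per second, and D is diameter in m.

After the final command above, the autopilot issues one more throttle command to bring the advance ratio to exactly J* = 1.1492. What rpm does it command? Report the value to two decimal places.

set_propeller: D = 1.093 m, P = 1.038 m (p = P/D = 0.949680); state ← (V=0, rpm=0)
throttle_to(10766): rpm ← 10766
set_airspeed(80.14): V ← 80.14 m/s
adjust_airspeed(-13.6): V ← 80.14 -13.6 = 66.54 m/s
set_airspeed(51.03): V ← 51.03 m/s
set_airspeed(14.12): V ← 14.12 m/s
final state: V = 14.12 m/s, rpm = 10766 → n = rpm/60 = 179.433333 rev/s
target J* = 1.1492; solve J* = V/(n·D) for n: n = V/(J*·D) = 14.12/(1.1492 × 1.093) = 11.241362 rev/s
rpm = 60·n = 674.481695

rpm = 674.48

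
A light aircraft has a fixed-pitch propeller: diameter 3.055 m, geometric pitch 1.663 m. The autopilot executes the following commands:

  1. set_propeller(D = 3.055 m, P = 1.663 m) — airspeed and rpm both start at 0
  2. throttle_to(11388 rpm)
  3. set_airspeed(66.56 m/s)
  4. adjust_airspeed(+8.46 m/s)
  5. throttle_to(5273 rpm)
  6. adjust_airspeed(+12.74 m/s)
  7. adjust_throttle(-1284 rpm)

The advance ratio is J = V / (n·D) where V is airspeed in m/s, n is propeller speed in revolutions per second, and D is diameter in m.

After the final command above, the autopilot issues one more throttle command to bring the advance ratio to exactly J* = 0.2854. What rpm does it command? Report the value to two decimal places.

set_propeller: D = 3.055 m, P = 1.663 m (p = P/D = 0.544354); state ← (V=0, rpm=0)
throttle_to(11388): rpm ← 11388
set_airspeed(66.56): V ← 66.56 m/s
adjust_airspeed(+8.46): V ← 66.56 +8.46 = 75.02 m/s
throttle_to(5273): rpm ← 5273
adjust_airspeed(+12.74): V ← 75.02 +12.74 = 87.76 m/s
adjust_throttle(-1284): rpm ← 5273 -1284 = 3989
final state: V = 87.76 m/s, rpm = 3989 → n = rpm/60 = 66.483333 rev/s
target J* = 0.2854; solve J* = V/(n·D) for n: n = V/(J*·D) = 87.76/(0.2854 × 3.055) = 100.654091 rev/s
rpm = 60·n = 6039.245461

rpm = 6039.25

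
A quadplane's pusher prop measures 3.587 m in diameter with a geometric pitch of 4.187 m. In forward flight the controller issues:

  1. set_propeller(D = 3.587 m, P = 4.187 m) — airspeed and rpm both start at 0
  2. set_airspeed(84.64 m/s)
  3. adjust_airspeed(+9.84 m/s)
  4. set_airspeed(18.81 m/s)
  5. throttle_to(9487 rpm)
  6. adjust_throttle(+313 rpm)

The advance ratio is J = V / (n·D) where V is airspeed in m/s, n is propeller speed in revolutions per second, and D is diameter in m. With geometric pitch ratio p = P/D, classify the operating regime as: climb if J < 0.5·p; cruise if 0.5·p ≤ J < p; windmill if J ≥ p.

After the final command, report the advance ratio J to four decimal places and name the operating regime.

J = 0.0321, regime = climb

set_propeller: D = 3.587 m, P = 4.187 m (p = P/D = 1.167271); state ← (V=0, rpm=0)
set_airspeed(84.64): V ← 84.64 m/s
adjust_airspeed(+9.84): V ← 84.64 +9.84 = 94.48 m/s
set_airspeed(18.81): V ← 18.81 m/s
throttle_to(9487): rpm ← 9487
adjust_throttle(+313): rpm ← 9487 +313 = 9800
final state: V = 18.81 m/s, rpm = 9800 → n = rpm/60 = 163.333333 rev/s
J = V / (n·D) = 18.81 / (163.333333 × 3.587) = 0.032106
regime bands: climb J<0.5836 | cruise [0.5836, 1.1673) | windmill J≥1.1673
J = 0.0321 → climb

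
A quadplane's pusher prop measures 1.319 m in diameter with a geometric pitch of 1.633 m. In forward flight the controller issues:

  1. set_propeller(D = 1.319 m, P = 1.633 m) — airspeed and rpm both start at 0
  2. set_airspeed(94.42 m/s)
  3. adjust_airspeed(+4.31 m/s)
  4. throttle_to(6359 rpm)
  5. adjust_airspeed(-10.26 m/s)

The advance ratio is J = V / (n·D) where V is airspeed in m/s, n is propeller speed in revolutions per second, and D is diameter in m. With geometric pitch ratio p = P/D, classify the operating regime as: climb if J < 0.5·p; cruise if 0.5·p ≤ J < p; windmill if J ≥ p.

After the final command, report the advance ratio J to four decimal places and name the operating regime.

set_propeller: D = 1.319 m, P = 1.633 m (p = P/D = 1.238059); state ← (V=0, rpm=0)
set_airspeed(94.42): V ← 94.42 m/s
adjust_airspeed(+4.31): V ← 94.42 +4.31 = 98.73 m/s
throttle_to(6359): rpm ← 6359
adjust_airspeed(-10.26): V ← 98.73 -10.26 = 88.47 m/s
final state: V = 88.47 m/s, rpm = 6359 → n = rpm/60 = 105.983333 rev/s
J = V / (n·D) = 88.47 / (105.983333 × 1.319) = 0.632869
regime bands: climb J<0.6190 | cruise [0.6190, 1.2381) | windmill J≥1.2381
J = 0.6329 → cruise

J = 0.6329, regime = cruise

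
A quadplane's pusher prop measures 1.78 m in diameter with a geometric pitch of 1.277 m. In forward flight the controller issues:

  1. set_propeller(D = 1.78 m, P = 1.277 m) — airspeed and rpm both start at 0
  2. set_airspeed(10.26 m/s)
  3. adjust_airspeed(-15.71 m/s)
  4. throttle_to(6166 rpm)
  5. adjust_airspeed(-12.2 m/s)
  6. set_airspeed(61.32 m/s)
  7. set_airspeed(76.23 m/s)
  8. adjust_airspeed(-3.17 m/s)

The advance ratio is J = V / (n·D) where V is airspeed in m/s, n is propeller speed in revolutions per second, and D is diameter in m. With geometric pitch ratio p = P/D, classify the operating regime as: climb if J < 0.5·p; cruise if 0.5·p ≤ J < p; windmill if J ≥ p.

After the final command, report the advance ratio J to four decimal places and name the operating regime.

set_propeller: D = 1.78 m, P = 1.277 m (p = P/D = 0.717416); state ← (V=0, rpm=0)
set_airspeed(10.26): V ← 10.26 m/s
adjust_airspeed(-15.71): V ← 10.26 -15.71 = -5.45 m/s
throttle_to(6166): rpm ← 6166
adjust_airspeed(-12.2): V ← -5.45 -12.2 = -17.65 m/s
set_airspeed(61.32): V ← 61.32 m/s
set_airspeed(76.23): V ← 76.23 m/s
adjust_airspeed(-3.17): V ← 76.23 -3.17 = 73.06 m/s
final state: V = 73.06 m/s, rpm = 6166 → n = rpm/60 = 102.766667 rev/s
J = V / (n·D) = 73.06 / (102.766667 × 1.78) = 0.399399
regime bands: climb J<0.3587 | cruise [0.3587, 0.7174) | windmill J≥0.7174
J = 0.3994 → cruise

J = 0.3994, regime = cruise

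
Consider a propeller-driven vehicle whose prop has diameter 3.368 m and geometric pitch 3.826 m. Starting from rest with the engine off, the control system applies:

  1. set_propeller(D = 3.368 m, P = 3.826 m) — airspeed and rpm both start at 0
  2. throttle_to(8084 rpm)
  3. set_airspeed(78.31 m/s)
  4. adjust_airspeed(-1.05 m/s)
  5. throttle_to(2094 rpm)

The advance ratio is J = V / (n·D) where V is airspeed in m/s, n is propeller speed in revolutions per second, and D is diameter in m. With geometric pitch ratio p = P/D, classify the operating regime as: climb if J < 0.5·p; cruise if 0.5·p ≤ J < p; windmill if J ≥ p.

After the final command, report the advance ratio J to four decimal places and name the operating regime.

J = 0.6573, regime = cruise

set_propeller: D = 3.368 m, P = 3.826 m (p = P/D = 1.135986); state ← (V=0, rpm=0)
throttle_to(8084): rpm ← 8084
set_airspeed(78.31): V ← 78.31 m/s
adjust_airspeed(-1.05): V ← 78.31 -1.05 = 77.26 m/s
throttle_to(2094): rpm ← 2094
final state: V = 77.26 m/s, rpm = 2094 → n = rpm/60 = 34.900000 rev/s
J = V / (n·D) = 77.26 / (34.900000 × 3.368) = 0.657290
regime bands: climb J<0.5680 | cruise [0.5680, 1.1360) | windmill J≥1.1360
J = 0.6573 → cruise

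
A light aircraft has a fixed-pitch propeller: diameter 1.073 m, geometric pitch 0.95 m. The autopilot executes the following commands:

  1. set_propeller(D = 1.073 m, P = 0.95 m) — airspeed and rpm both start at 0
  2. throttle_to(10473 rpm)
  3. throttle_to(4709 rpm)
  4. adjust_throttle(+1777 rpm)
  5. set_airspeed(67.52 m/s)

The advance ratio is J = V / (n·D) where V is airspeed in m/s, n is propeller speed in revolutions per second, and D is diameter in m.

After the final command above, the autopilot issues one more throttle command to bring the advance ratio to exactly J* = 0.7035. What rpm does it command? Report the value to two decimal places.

set_propeller: D = 1.073 m, P = 0.95 m (p = P/D = 0.885368); state ← (V=0, rpm=0)
throttle_to(10473): rpm ← 10473
throttle_to(4709): rpm ← 4709
adjust_throttle(+1777): rpm ← 4709 +1777 = 6486
set_airspeed(67.52): V ← 67.52 m/s
final state: V = 67.52 m/s, rpm = 6486 → n = rpm/60 = 108.100000 rev/s
target J* = 0.7035; solve J* = V/(n·D) for n: n = V/(J*·D) = 67.52/(0.7035 × 1.073) = 89.447583 rev/s
rpm = 60·n = 5366.854981

rpm = 5366.85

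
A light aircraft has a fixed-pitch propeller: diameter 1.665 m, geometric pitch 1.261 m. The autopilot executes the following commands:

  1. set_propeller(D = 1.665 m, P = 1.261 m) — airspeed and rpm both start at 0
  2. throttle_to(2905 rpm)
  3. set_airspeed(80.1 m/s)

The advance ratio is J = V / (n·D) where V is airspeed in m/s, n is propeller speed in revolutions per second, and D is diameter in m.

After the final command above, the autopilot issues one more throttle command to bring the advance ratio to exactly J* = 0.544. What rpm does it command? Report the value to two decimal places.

set_propeller: D = 1.665 m, P = 1.261 m (p = P/D = 0.757357); state ← (V=0, rpm=0)
throttle_to(2905): rpm ← 2905
set_airspeed(80.1): V ← 80.1 m/s
final state: V = 80.1 m/s, rpm = 2905 → n = rpm/60 = 48.416667 rev/s
target J* = 0.544; solve J* = V/(n·D) for n: n = V/(J*·D) = 80.1/(0.544 × 1.665) = 88.434022 rev/s
rpm = 60·n = 5306.041335

rpm = 5306.04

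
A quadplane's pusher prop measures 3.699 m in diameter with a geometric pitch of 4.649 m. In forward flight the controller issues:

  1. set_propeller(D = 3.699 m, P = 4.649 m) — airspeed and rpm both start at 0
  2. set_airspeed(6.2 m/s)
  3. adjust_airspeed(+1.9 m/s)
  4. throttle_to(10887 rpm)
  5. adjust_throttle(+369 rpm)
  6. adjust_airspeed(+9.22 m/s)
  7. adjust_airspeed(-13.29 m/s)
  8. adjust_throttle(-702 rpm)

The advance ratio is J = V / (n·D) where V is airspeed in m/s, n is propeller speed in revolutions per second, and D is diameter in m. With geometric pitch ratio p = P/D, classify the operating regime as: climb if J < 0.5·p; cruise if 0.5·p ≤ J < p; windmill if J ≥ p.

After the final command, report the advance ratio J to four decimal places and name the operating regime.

set_propeller: D = 3.699 m, P = 4.649 m (p = P/D = 1.256826); state ← (V=0, rpm=0)
set_airspeed(6.2): V ← 6.2 m/s
adjust_airspeed(+1.9): V ← 6.2 +1.9 = 8.1 m/s
throttle_to(10887): rpm ← 10887
adjust_throttle(+369): rpm ← 10887 +369 = 11256
adjust_airspeed(+9.22): V ← 8.1 +9.22 = 17.32 m/s
adjust_airspeed(-13.29): V ← 17.32 -13.29 = 4.03 m/s
adjust_throttle(-702): rpm ← 11256 -702 = 10554
final state: V = 4.03 m/s, rpm = 10554 → n = rpm/60 = 175.900000 rev/s
J = V / (n·D) = 4.03 / (175.900000 × 3.699) = 0.006194
regime bands: climb J<0.6284 | cruise [0.6284, 1.2568) | windmill J≥1.2568
J = 0.0062 → climb

J = 0.0062, regime = climb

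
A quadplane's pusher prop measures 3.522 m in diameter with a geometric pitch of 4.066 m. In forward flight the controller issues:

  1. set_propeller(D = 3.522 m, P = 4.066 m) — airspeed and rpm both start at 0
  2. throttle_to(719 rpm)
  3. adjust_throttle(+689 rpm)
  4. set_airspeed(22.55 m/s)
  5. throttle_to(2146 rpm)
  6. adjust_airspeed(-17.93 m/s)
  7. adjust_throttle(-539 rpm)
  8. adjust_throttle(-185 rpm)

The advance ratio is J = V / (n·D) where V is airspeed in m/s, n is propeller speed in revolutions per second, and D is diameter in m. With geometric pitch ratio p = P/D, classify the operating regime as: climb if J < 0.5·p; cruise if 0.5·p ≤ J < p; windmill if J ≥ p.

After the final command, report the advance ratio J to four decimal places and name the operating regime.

J = 0.0553, regime = climb

set_propeller: D = 3.522 m, P = 4.066 m (p = P/D = 1.154458); state ← (V=0, rpm=0)
throttle_to(719): rpm ← 719
adjust_throttle(+689): rpm ← 719 +689 = 1408
set_airspeed(22.55): V ← 22.55 m/s
throttle_to(2146): rpm ← 2146
adjust_airspeed(-17.93): V ← 22.55 -17.93 = 4.62 m/s
adjust_throttle(-539): rpm ← 2146 -539 = 1607
adjust_throttle(-185): rpm ← 1607 -185 = 1422
final state: V = 4.62 m/s, rpm = 1422 → n = rpm/60 = 23.700000 rev/s
J = V / (n·D) = 4.62 / (23.700000 × 3.522) = 0.055348
regime bands: climb J<0.5772 | cruise [0.5772, 1.1545) | windmill J≥1.1545
J = 0.0553 → climb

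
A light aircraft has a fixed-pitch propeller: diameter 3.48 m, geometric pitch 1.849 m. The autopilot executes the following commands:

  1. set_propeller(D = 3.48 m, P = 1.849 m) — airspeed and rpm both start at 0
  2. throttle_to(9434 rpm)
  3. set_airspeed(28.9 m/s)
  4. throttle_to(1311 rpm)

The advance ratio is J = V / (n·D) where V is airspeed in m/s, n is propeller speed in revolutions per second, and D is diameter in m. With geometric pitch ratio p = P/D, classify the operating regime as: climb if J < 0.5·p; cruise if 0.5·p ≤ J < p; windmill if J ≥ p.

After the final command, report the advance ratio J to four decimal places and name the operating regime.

set_propeller: D = 3.48 m, P = 1.849 m (p = P/D = 0.531322); state ← (V=0, rpm=0)
throttle_to(9434): rpm ← 9434
set_airspeed(28.9): V ← 28.9 m/s
throttle_to(1311): rpm ← 1311
final state: V = 28.9 m/s, rpm = 1311 → n = rpm/60 = 21.850000 rev/s
J = V / (n·D) = 28.9 / (21.850000 × 3.48) = 0.380073
regime bands: climb J<0.2657 | cruise [0.2657, 0.5313) | windmill J≥0.5313
J = 0.3801 → cruise

J = 0.3801, regime = cruise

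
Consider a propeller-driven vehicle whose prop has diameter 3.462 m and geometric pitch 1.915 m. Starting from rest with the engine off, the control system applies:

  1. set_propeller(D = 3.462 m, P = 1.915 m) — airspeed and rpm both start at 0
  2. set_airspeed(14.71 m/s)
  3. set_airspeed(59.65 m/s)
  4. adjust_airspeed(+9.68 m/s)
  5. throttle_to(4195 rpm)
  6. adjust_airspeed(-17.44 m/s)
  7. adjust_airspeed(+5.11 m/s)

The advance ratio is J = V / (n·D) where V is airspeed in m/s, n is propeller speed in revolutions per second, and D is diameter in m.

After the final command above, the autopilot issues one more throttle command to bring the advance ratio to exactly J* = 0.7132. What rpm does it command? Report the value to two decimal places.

rpm = 1385.12

set_propeller: D = 3.462 m, P = 1.915 m (p = P/D = 0.553148); state ← (V=0, rpm=0)
set_airspeed(14.71): V ← 14.71 m/s
set_airspeed(59.65): V ← 59.65 m/s
adjust_airspeed(+9.68): V ← 59.65 +9.68 = 69.33 m/s
throttle_to(4195): rpm ← 4195
adjust_airspeed(-17.44): V ← 69.33 -17.44 = 51.89 m/s
adjust_airspeed(+5.11): V ← 51.89 +5.11 = 57 m/s
final state: V = 57 m/s, rpm = 4195 → n = rpm/60 = 69.916667 rev/s
target J* = 0.7132; solve J* = V/(n·D) for n: n = V/(J*·D) = 57/(0.7132 × 3.462) = 23.085350 rev/s
rpm = 60·n = 1385.120982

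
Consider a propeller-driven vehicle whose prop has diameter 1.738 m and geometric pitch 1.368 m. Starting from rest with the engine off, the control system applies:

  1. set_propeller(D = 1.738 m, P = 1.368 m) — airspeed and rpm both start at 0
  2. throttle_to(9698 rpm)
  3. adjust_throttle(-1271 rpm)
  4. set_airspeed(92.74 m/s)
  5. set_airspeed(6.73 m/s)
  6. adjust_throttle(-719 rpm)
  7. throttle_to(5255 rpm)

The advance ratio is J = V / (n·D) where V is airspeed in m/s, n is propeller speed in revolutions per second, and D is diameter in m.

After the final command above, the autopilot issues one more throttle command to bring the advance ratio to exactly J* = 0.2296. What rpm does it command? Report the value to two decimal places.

set_propeller: D = 1.738 m, P = 1.368 m (p = P/D = 0.787112); state ← (V=0, rpm=0)
throttle_to(9698): rpm ← 9698
adjust_throttle(-1271): rpm ← 9698 -1271 = 8427
set_airspeed(92.74): V ← 92.74 m/s
set_airspeed(6.73): V ← 6.73 m/s
adjust_throttle(-719): rpm ← 8427 -719 = 7708
throttle_to(5255): rpm ← 5255
final state: V = 6.73 m/s, rpm = 5255 → n = rpm/60 = 87.583333 rev/s
target J* = 0.2296; solve J* = V/(n·D) for n: n = V/(J*·D) = 6.73/(0.2296 × 1.738) = 16.865274 rev/s
rpm = 60·n = 1011.916456

rpm = 1011.92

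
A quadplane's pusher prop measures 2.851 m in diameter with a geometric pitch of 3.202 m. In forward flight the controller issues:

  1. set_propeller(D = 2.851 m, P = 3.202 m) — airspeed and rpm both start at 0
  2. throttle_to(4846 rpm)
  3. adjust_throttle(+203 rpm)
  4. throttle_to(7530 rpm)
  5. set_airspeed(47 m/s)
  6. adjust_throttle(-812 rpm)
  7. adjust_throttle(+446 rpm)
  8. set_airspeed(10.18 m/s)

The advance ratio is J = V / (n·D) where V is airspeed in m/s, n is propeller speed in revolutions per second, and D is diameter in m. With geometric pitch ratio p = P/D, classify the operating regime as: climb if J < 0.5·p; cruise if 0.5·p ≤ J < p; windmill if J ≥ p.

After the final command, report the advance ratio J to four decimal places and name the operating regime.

J = 0.0299, regime = climb

set_propeller: D = 2.851 m, P = 3.202 m (p = P/D = 1.123115); state ← (V=0, rpm=0)
throttle_to(4846): rpm ← 4846
adjust_throttle(+203): rpm ← 4846 +203 = 5049
throttle_to(7530): rpm ← 7530
set_airspeed(47): V ← 47 m/s
adjust_throttle(-812): rpm ← 7530 -812 = 6718
adjust_throttle(+446): rpm ← 6718 +446 = 7164
set_airspeed(10.18): V ← 10.18 m/s
final state: V = 10.18 m/s, rpm = 7164 → n = rpm/60 = 119.400000 rev/s
J = V / (n·D) = 10.18 / (119.400000 × 2.851) = 0.029905
regime bands: climb J<0.5616 | cruise [0.5616, 1.1231) | windmill J≥1.1231
J = 0.0299 → climb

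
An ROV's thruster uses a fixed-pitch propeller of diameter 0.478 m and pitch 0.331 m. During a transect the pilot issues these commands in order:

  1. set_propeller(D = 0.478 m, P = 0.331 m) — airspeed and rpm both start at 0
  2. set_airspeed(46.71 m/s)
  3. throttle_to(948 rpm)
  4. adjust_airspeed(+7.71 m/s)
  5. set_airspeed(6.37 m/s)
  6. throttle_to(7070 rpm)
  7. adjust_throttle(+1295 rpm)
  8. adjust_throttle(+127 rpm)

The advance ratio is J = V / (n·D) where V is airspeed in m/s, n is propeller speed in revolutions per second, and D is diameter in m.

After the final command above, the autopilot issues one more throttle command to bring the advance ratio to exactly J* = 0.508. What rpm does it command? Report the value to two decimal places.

set_propeller: D = 0.478 m, P = 0.331 m (p = P/D = 0.692469); state ← (V=0, rpm=0)
set_airspeed(46.71): V ← 46.71 m/s
throttle_to(948): rpm ← 948
adjust_airspeed(+7.71): V ← 46.71 +7.71 = 54.42 m/s
set_airspeed(6.37): V ← 6.37 m/s
throttle_to(7070): rpm ← 7070
adjust_throttle(+1295): rpm ← 7070 +1295 = 8365
adjust_throttle(+127): rpm ← 8365 +127 = 8492
final state: V = 6.37 m/s, rpm = 8492 → n = rpm/60 = 141.533333 rev/s
target J* = 0.508; solve J* = V/(n·D) for n: n = V/(J*·D) = 6.37/(0.508 × 0.478) = 26.232992 rev/s
rpm = 60·n = 1573.979508

rpm = 1573.98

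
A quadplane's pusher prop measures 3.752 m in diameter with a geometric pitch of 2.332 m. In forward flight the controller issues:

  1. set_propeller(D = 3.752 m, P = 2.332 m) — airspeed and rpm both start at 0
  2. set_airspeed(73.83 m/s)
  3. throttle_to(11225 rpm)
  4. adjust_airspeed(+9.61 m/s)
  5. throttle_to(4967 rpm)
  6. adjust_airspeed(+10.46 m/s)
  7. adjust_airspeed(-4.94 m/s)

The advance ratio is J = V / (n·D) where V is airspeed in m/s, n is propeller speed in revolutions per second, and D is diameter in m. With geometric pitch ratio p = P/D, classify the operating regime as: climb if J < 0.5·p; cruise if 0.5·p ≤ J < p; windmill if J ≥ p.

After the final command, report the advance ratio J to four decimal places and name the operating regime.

set_propeller: D = 3.752 m, P = 2.332 m (p = P/D = 0.621535); state ← (V=0, rpm=0)
set_airspeed(73.83): V ← 73.83 m/s
throttle_to(11225): rpm ← 11225
adjust_airspeed(+9.61): V ← 73.83 +9.61 = 83.44 m/s
throttle_to(4967): rpm ← 4967
adjust_airspeed(+10.46): V ← 83.44 +10.46 = 93.9 m/s
adjust_airspeed(-4.94): V ← 93.9 -4.94 = 88.96 m/s
final state: V = 88.96 m/s, rpm = 4967 → n = rpm/60 = 82.783333 rev/s
J = V / (n·D) = 88.96 / (82.783333 × 3.752) = 0.286411
regime bands: climb J<0.3108 | cruise [0.3108, 0.6215) | windmill J≥0.6215
J = 0.2864 → climb

J = 0.2864, regime = climb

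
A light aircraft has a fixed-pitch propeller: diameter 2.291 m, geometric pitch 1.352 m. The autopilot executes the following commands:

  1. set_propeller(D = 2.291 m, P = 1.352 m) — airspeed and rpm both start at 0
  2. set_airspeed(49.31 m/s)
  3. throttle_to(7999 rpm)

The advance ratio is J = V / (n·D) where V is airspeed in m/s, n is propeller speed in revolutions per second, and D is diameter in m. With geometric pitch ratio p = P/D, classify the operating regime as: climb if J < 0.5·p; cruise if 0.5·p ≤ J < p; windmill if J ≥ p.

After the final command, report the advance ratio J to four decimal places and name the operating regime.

set_propeller: D = 2.291 m, P = 1.352 m (p = P/D = 0.590135); state ← (V=0, rpm=0)
set_airspeed(49.31): V ← 49.31 m/s
throttle_to(7999): rpm ← 7999
final state: V = 49.31 m/s, rpm = 7999 → n = rpm/60 = 133.316667 rev/s
J = V / (n·D) = 49.31 / (133.316667 × 2.291) = 0.161445
regime bands: climb J<0.2951 | cruise [0.2951, 0.5901) | windmill J≥0.5901
J = 0.1614 → climb

J = 0.1614, regime = climb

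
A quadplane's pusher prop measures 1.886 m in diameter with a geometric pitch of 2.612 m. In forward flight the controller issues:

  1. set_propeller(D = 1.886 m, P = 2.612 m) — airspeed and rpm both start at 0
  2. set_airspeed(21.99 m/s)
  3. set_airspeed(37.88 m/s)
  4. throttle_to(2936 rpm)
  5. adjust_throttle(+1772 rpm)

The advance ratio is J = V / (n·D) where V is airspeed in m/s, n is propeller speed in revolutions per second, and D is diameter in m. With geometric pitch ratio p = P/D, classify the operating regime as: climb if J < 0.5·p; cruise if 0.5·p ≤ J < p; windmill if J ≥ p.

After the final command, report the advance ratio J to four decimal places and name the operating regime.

set_propeller: D = 1.886 m, P = 2.612 m (p = P/D = 1.384942); state ← (V=0, rpm=0)
set_airspeed(21.99): V ← 21.99 m/s
set_airspeed(37.88): V ← 37.88 m/s
throttle_to(2936): rpm ← 2936
adjust_throttle(+1772): rpm ← 2936 +1772 = 4708
final state: V = 37.88 m/s, rpm = 4708 → n = rpm/60 = 78.466667 rev/s
J = V / (n·D) = 37.88 / (78.466667 × 1.886) = 0.255966
regime bands: climb J<0.6925 | cruise [0.6925, 1.3849) | windmill J≥1.3849
J = 0.2560 → climb

J = 0.2560, regime = climb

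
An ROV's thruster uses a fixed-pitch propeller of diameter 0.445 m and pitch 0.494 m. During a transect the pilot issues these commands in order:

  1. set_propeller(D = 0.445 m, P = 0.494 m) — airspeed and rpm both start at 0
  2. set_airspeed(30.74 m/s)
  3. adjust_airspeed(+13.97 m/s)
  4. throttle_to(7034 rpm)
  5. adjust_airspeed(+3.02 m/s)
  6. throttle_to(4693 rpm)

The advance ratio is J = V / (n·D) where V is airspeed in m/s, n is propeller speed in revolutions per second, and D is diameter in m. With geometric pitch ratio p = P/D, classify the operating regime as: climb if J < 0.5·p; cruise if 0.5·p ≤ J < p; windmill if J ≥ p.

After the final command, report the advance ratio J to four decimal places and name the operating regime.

set_propeller: D = 0.445 m, P = 0.494 m (p = P/D = 1.110112); state ← (V=0, rpm=0)
set_airspeed(30.74): V ← 30.74 m/s
adjust_airspeed(+13.97): V ← 30.74 +13.97 = 44.71 m/s
throttle_to(7034): rpm ← 7034
adjust_airspeed(+3.02): V ← 44.71 +3.02 = 47.73 m/s
throttle_to(4693): rpm ← 4693
final state: V = 47.73 m/s, rpm = 4693 → n = rpm/60 = 78.216667 rev/s
J = V / (n·D) = 47.73 / (78.216667 × 0.445) = 1.371299
regime bands: climb J<0.5551 | cruise [0.5551, 1.1101) | windmill J≥1.1101
J = 1.3713 → windmill

J = 1.3713, regime = windmill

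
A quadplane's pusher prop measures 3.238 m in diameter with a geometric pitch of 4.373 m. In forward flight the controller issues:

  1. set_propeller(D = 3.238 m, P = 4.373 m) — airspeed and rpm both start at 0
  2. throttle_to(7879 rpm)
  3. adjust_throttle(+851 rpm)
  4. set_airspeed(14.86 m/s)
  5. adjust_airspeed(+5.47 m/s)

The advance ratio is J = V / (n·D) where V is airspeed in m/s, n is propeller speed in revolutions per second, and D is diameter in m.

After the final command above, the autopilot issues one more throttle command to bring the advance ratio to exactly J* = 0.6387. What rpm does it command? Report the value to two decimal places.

rpm = 589.81

set_propeller: D = 3.238 m, P = 4.373 m (p = P/D = 1.350525); state ← (V=0, rpm=0)
throttle_to(7879): rpm ← 7879
adjust_throttle(+851): rpm ← 7879 +851 = 8730
set_airspeed(14.86): V ← 14.86 m/s
adjust_airspeed(+5.47): V ← 14.86 +5.47 = 20.33 m/s
final state: V = 20.33 m/s, rpm = 8730 → n = rpm/60 = 145.500000 rev/s
target J* = 0.6387; solve J* = V/(n·D) for n: n = V/(J*·D) = 20.33/(0.6387 × 3.238) = 9.830229 rev/s
rpm = 60·n = 589.813717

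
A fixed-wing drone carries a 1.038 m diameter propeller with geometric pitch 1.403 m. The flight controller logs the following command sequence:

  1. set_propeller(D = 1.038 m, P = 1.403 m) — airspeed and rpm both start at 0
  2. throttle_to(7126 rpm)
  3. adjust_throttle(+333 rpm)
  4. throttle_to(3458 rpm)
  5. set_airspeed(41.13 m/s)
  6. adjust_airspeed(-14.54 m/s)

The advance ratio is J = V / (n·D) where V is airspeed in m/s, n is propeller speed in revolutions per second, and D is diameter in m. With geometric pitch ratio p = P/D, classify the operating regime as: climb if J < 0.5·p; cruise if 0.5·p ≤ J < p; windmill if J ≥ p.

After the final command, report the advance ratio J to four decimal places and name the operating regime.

J = 0.4445, regime = climb

set_propeller: D = 1.038 m, P = 1.403 m (p = P/D = 1.351638); state ← (V=0, rpm=0)
throttle_to(7126): rpm ← 7126
adjust_throttle(+333): rpm ← 7126 +333 = 7459
throttle_to(3458): rpm ← 3458
set_airspeed(41.13): V ← 41.13 m/s
adjust_airspeed(-14.54): V ← 41.13 -14.54 = 26.59 m/s
final state: V = 26.59 m/s, rpm = 3458 → n = rpm/60 = 57.633333 rev/s
J = V / (n·D) = 26.59 / (57.633333 × 1.038) = 0.444475
regime bands: climb J<0.6758 | cruise [0.6758, 1.3516) | windmill J≥1.3516
J = 0.4445 → climb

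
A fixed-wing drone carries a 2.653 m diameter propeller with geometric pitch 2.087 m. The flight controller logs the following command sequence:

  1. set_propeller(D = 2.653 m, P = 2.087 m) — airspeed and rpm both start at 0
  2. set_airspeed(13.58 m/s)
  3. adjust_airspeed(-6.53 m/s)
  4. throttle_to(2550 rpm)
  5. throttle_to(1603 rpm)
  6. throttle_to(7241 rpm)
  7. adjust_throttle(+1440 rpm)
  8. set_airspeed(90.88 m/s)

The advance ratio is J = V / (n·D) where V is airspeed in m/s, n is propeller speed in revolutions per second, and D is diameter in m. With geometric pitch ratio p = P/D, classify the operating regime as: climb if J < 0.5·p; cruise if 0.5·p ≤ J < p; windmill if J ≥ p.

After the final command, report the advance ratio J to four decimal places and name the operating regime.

set_propeller: D = 2.653 m, P = 2.087 m (p = P/D = 0.786657); state ← (V=0, rpm=0)
set_airspeed(13.58): V ← 13.58 m/s
adjust_airspeed(-6.53): V ← 13.58 -6.53 = 7.05 m/s
throttle_to(2550): rpm ← 2550
throttle_to(1603): rpm ← 1603
throttle_to(7241): rpm ← 7241
adjust_throttle(+1440): rpm ← 7241 +1440 = 8681
set_airspeed(90.88): V ← 90.88 m/s
final state: V = 90.88 m/s, rpm = 8681 → n = rpm/60 = 144.683333 rev/s
J = V / (n·D) = 90.88 / (144.683333 × 2.653) = 0.236762
regime bands: climb J<0.3933 | cruise [0.3933, 0.7867) | windmill J≥0.7867
J = 0.2368 → climb

J = 0.2368, regime = climb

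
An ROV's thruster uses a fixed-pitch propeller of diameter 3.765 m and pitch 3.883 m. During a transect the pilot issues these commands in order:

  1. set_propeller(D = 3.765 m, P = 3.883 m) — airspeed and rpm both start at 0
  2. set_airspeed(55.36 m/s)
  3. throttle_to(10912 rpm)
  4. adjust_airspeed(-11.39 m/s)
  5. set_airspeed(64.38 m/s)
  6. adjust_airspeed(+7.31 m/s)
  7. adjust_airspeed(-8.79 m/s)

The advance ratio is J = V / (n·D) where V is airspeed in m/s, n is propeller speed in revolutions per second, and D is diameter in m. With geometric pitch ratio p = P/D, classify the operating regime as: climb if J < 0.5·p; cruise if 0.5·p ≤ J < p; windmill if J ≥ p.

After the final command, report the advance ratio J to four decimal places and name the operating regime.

J = 0.0919, regime = climb

set_propeller: D = 3.765 m, P = 3.883 m (p = P/D = 1.031341); state ← (V=0, rpm=0)
set_airspeed(55.36): V ← 55.36 m/s
throttle_to(10912): rpm ← 10912
adjust_airspeed(-11.39): V ← 55.36 -11.39 = 43.97 m/s
set_airspeed(64.38): V ← 64.38 m/s
adjust_airspeed(+7.31): V ← 64.38 +7.31 = 71.69 m/s
adjust_airspeed(-8.79): V ← 71.69 -8.79 = 62.9 m/s
final state: V = 62.9 m/s, rpm = 10912 → n = rpm/60 = 181.866667 rev/s
J = V / (n·D) = 62.9 / (181.866667 × 3.765) = 0.091861
regime bands: climb J<0.5157 | cruise [0.5157, 1.0313) | windmill J≥1.0313
J = 0.0919 → climb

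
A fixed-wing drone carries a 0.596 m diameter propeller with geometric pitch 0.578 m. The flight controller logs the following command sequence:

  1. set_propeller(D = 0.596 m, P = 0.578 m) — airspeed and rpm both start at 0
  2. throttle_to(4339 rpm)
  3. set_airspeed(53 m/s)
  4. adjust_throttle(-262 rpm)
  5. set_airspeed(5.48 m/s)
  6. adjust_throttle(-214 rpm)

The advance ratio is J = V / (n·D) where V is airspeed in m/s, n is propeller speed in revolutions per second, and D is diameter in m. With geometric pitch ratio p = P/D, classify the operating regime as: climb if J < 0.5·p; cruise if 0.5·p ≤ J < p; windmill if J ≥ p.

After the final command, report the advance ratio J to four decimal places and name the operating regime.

J = 0.1428, regime = climb

set_propeller: D = 0.596 m, P = 0.578 m (p = P/D = 0.969799); state ← (V=0, rpm=0)
throttle_to(4339): rpm ← 4339
set_airspeed(53): V ← 53 m/s
adjust_throttle(-262): rpm ← 4339 -262 = 4077
set_airspeed(5.48): V ← 5.48 m/s
adjust_throttle(-214): rpm ← 4077 -214 = 3863
final state: V = 5.48 m/s, rpm = 3863 → n = rpm/60 = 64.383333 rev/s
J = V / (n·D) = 5.48 / (64.383333 × 0.596) = 0.142811
regime bands: climb J<0.4849 | cruise [0.4849, 0.9698) | windmill J≥0.9698
J = 0.1428 → climb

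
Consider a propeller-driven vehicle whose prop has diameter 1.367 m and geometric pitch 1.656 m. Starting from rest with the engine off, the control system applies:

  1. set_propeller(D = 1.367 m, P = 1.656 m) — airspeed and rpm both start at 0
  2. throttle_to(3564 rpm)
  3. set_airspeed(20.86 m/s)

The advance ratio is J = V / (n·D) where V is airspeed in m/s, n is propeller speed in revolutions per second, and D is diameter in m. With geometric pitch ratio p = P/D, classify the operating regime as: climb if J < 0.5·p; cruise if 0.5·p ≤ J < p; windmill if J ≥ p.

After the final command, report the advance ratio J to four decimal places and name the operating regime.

J = 0.2569, regime = climb

set_propeller: D = 1.367 m, P = 1.656 m (p = P/D = 1.211412); state ← (V=0, rpm=0)
throttle_to(3564): rpm ← 3564
set_airspeed(20.86): V ← 20.86 m/s
final state: V = 20.86 m/s, rpm = 3564 → n = rpm/60 = 59.400000 rev/s
J = V / (n·D) = 20.86 / (59.400000 × 1.367) = 0.256897
regime bands: climb J<0.6057 | cruise [0.6057, 1.2114) | windmill J≥1.2114
J = 0.2569 → climb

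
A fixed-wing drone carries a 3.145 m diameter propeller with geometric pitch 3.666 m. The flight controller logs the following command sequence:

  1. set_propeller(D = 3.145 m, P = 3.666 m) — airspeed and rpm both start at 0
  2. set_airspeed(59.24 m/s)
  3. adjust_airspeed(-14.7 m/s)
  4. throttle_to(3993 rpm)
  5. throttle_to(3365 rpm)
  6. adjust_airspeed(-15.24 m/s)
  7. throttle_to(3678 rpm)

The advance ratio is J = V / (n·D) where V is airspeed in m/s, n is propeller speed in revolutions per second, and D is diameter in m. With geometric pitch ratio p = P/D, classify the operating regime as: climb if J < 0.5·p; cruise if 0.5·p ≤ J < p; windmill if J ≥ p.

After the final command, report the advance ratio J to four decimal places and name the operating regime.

J = 0.1520, regime = climb

set_propeller: D = 3.145 m, P = 3.666 m (p = P/D = 1.165660); state ← (V=0, rpm=0)
set_airspeed(59.24): V ← 59.24 m/s
adjust_airspeed(-14.7): V ← 59.24 -14.7 = 44.54 m/s
throttle_to(3993): rpm ← 3993
throttle_to(3365): rpm ← 3365
adjust_airspeed(-15.24): V ← 44.54 -15.24 = 29.3 m/s
throttle_to(3678): rpm ← 3678
final state: V = 29.3 m/s, rpm = 3678 → n = rpm/60 = 61.300000 rev/s
J = V / (n·D) = 29.3 / (61.300000 × 3.145) = 0.151980
regime bands: climb J<0.5828 | cruise [0.5828, 1.1657) | windmill J≥1.1657
J = 0.1520 → climb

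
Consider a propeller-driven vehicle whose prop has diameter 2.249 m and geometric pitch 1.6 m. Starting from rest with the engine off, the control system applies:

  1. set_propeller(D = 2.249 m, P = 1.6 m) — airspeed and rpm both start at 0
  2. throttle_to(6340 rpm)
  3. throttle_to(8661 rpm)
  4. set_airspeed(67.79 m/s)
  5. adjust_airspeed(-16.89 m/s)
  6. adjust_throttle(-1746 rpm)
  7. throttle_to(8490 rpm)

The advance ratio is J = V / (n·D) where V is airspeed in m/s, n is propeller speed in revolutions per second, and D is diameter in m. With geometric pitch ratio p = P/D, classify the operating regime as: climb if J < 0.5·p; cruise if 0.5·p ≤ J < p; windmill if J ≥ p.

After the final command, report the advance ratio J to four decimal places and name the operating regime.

set_propeller: D = 2.249 m, P = 1.6 m (p = P/D = 0.711427); state ← (V=0, rpm=0)
throttle_to(6340): rpm ← 6340
throttle_to(8661): rpm ← 8661
set_airspeed(67.79): V ← 67.79 m/s
adjust_airspeed(-16.89): V ← 67.79 -16.89 = 50.9 m/s
adjust_throttle(-1746): rpm ← 8661 -1746 = 6915
throttle_to(8490): rpm ← 8490
final state: V = 50.9 m/s, rpm = 8490 → n = rpm/60 = 141.500000 rev/s
J = V / (n·D) = 50.9 / (141.500000 × 2.249) = 0.159945
regime bands: climb J<0.3557 | cruise [0.3557, 0.7114) | windmill J≥0.7114
J = 0.1599 → climb

J = 0.1599, regime = climb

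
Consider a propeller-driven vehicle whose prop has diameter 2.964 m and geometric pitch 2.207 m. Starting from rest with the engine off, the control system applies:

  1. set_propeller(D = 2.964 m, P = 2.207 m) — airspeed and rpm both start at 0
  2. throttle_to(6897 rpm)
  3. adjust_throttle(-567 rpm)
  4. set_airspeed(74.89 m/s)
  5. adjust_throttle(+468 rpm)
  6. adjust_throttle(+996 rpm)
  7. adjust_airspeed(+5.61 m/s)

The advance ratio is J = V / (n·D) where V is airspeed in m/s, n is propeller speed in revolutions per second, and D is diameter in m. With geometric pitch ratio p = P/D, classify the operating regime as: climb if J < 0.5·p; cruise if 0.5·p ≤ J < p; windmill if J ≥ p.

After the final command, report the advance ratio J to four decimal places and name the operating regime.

J = 0.2091, regime = climb

set_propeller: D = 2.964 m, P = 2.207 m (p = P/D = 0.744602); state ← (V=0, rpm=0)
throttle_to(6897): rpm ← 6897
adjust_throttle(-567): rpm ← 6897 -567 = 6330
set_airspeed(74.89): V ← 74.89 m/s
adjust_throttle(+468): rpm ← 6330 +468 = 6798
adjust_throttle(+996): rpm ← 6798 +996 = 7794
adjust_airspeed(+5.61): V ← 74.89 +5.61 = 80.5 m/s
final state: V = 80.5 m/s, rpm = 7794 → n = rpm/60 = 129.900000 rev/s
J = V / (n·D) = 80.5 / (129.900000 × 2.964) = 0.209078
regime bands: climb J<0.3723 | cruise [0.3723, 0.7446) | windmill J≥0.7446
J = 0.2091 → climb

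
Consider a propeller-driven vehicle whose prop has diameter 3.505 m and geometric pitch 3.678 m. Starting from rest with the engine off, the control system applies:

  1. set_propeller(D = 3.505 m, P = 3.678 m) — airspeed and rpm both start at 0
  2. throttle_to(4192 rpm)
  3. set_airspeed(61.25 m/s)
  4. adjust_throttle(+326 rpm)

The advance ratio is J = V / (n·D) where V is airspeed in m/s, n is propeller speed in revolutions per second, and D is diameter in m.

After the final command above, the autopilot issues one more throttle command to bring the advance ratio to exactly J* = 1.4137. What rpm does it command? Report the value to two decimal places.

rpm = 741.67

set_propeller: D = 3.505 m, P = 3.678 m (p = P/D = 1.049358); state ← (V=0, rpm=0)
throttle_to(4192): rpm ← 4192
set_airspeed(61.25): V ← 61.25 m/s
adjust_throttle(+326): rpm ← 4192 +326 = 4518
final state: V = 61.25 m/s, rpm = 4518 → n = rpm/60 = 75.300000 rev/s
target J* = 1.4137; solve J* = V/(n·D) for n: n = V/(J*·D) = 61.25/(1.4137 × 3.505) = 12.361205 rev/s
rpm = 60·n = 741.672307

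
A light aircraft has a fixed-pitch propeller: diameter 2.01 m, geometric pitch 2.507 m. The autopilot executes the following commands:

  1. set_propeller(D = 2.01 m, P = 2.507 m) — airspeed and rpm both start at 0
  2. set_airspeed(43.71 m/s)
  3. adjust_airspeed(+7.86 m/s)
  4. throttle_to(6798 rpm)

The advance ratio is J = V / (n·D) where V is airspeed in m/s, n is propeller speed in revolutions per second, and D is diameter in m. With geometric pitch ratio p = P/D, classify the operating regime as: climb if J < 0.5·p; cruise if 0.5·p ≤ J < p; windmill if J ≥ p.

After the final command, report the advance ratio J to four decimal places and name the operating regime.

J = 0.2264, regime = climb

set_propeller: D = 2.01 m, P = 2.507 m (p = P/D = 1.247264); state ← (V=0, rpm=0)
set_airspeed(43.71): V ← 43.71 m/s
adjust_airspeed(+7.86): V ← 43.71 +7.86 = 51.57 m/s
throttle_to(6798): rpm ← 6798
final state: V = 51.57 m/s, rpm = 6798 → n = rpm/60 = 113.300000 rev/s
J = V / (n·D) = 51.57 / (113.300000 × 2.01) = 0.226449
regime bands: climb J<0.6236 | cruise [0.6236, 1.2473) | windmill J≥1.2473
J = 0.2264 → climb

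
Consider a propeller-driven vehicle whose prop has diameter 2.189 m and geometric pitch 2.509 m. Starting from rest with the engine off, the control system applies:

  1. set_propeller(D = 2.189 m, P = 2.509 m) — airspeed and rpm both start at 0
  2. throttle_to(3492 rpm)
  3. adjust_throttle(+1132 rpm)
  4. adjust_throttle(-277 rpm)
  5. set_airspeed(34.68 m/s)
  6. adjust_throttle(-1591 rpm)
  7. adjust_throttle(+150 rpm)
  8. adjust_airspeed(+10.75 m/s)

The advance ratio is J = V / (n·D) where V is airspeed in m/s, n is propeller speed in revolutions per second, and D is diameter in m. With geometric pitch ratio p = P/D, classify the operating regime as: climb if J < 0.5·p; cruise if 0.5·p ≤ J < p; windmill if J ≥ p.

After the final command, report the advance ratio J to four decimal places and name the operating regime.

set_propeller: D = 2.189 m, P = 2.509 m (p = P/D = 1.146185); state ← (V=0, rpm=0)
throttle_to(3492): rpm ← 3492
adjust_throttle(+1132): rpm ← 3492 +1132 = 4624
adjust_throttle(-277): rpm ← 4624 -277 = 4347
set_airspeed(34.68): V ← 34.68 m/s
adjust_throttle(-1591): rpm ← 4347 -1591 = 2756
adjust_throttle(+150): rpm ← 2756 +150 = 2906
adjust_airspeed(+10.75): V ← 34.68 +10.75 = 45.43 m/s
final state: V = 45.43 m/s, rpm = 2906 → n = rpm/60 = 48.433333 rev/s
J = V / (n·D) = 45.43 / (48.433333 × 2.189) = 0.428502
regime bands: climb J<0.5731 | cruise [0.5731, 1.1462) | windmill J≥1.1462
J = 0.4285 → climb

J = 0.4285, regime = climb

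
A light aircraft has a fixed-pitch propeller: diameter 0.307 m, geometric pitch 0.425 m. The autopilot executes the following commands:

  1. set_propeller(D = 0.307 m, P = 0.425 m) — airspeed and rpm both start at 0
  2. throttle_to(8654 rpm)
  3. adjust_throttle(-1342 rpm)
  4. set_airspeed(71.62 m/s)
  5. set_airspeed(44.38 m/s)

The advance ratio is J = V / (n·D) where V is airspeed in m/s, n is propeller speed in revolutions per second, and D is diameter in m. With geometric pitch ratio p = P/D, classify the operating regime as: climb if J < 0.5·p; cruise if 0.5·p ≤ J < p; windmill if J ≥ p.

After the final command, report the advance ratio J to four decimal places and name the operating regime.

J = 1.1862, regime = cruise

set_propeller: D = 0.307 m, P = 0.425 m (p = P/D = 1.384365); state ← (V=0, rpm=0)
throttle_to(8654): rpm ← 8654
adjust_throttle(-1342): rpm ← 8654 -1342 = 7312
set_airspeed(71.62): V ← 71.62 m/s
set_airspeed(44.38): V ← 44.38 m/s
final state: V = 44.38 m/s, rpm = 7312 → n = rpm/60 = 121.866667 rev/s
J = V / (n·D) = 44.38 / (121.866667 × 0.307) = 1.186217
regime bands: climb J<0.6922 | cruise [0.6922, 1.3844) | windmill J≥1.3844
J = 1.1862 → cruise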